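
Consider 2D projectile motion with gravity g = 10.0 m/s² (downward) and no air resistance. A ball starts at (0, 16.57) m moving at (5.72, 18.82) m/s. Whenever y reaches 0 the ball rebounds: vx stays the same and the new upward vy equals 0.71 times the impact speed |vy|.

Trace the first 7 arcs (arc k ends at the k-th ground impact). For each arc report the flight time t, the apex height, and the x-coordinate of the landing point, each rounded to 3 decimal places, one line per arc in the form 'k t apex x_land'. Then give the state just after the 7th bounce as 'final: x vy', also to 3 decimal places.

1 4.500 34.280 25.742
2 3.718 17.280 47.010
3 2.640 8.711 62.110
4 1.874 4.391 72.831
5 1.331 2.214 80.443
6 0.945 1.116 85.847
7 0.671 0.563 89.684
final: 89.684 2.381

Arc 1: start y=16.570, vy=18.820 → t=4.500, apex=34.280, x_land=25.742, impact vy=-26.184
  bounce: vy ← 0.71·26.184 = 18.591
Arc 2: start y=0.000, vy=18.591 → t=3.718, apex=17.280, x_land=47.010, impact vy=-18.591
  bounce: vy ← 0.71·18.591 = 13.199
Arc 3: start y=0.000, vy=13.199 → t=2.640, apex=8.711, x_land=62.110, impact vy=-13.199
  bounce: vy ← 0.71·13.199 = 9.371
Arc 4: start y=0.000, vy=9.371 → t=1.874, apex=4.391, x_land=72.831, impact vy=-9.371
  bounce: vy ← 0.71·9.371 = 6.654
Arc 5: start y=0.000, vy=6.654 → t=1.331, apex=2.214, x_land=80.443, impact vy=-6.654
  bounce: vy ← 0.71·6.654 = 4.724
Arc 6: start y=0.000, vy=4.724 → t=0.945, apex=1.116, x_land=85.847, impact vy=-4.724
  bounce: vy ← 0.71·4.724 = 3.354
Arc 7: start y=0.000, vy=3.354 → t=0.671, apex=0.563, x_land=89.684, impact vy=-3.354
  bounce: vy ← 0.71·3.354 = 2.381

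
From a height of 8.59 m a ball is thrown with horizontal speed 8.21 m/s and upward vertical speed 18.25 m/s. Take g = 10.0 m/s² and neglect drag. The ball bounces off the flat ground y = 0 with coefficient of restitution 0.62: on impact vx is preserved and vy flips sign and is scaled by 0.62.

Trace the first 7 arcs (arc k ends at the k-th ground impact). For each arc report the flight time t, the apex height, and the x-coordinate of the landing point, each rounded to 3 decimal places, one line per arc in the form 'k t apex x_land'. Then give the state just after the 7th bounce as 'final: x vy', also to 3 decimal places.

1 4.072 25.243 33.430
2 2.786 9.703 56.305
3 1.727 3.730 70.487
4 1.071 1.434 79.280
5 0.664 0.551 84.732
6 0.412 0.212 88.112
7 0.255 0.081 90.207
final: 90.207 0.791

Arc 1: start y=8.590, vy=18.250 → t=4.072, apex=25.243, x_land=33.430, impact vy=-22.469
  bounce: vy ← 0.62·22.469 = 13.931
Arc 2: start y=0.000, vy=13.931 → t=2.786, apex=9.703, x_land=56.305, impact vy=-13.931
  bounce: vy ← 0.62·13.931 = 8.637
Arc 3: start y=0.000, vy=8.637 → t=1.727, apex=3.730, x_land=70.487, impact vy=-8.637
  bounce: vy ← 0.62·8.637 = 5.355
Arc 4: start y=0.000, vy=5.355 → t=1.071, apex=1.434, x_land=79.280, impact vy=-5.355
  bounce: vy ← 0.62·5.355 = 3.320
Arc 5: start y=0.000, vy=3.320 → t=0.664, apex=0.551, x_land=84.732, impact vy=-3.320
  bounce: vy ← 0.62·3.320 = 2.058
Arc 6: start y=0.000, vy=2.058 → t=0.412, apex=0.212, x_land=88.112, impact vy=-2.058
  bounce: vy ← 0.62·2.058 = 1.276
Arc 7: start y=0.000, vy=1.276 → t=0.255, apex=0.081, x_land=90.207, impact vy=-1.276
  bounce: vy ← 0.62·1.276 = 0.791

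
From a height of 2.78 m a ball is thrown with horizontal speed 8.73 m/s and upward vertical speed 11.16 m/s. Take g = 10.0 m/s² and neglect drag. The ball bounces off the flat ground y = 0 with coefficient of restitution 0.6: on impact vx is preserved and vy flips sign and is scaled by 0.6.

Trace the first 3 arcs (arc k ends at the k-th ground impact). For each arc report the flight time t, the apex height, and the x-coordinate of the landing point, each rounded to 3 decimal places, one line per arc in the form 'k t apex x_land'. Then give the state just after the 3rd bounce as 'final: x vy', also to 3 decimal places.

Arc 1: start y=2.780, vy=11.160 → t=2.458, apex=9.007, x_land=21.460, impact vy=-13.422
  bounce: vy ← 0.6·13.422 = 8.053
Arc 2: start y=0.000, vy=8.053 → t=1.611, apex=3.243, x_land=35.521, impact vy=-8.053
  bounce: vy ← 0.6·8.053 = 4.832
Arc 3: start y=0.000, vy=4.832 → t=0.966, apex=1.167, x_land=43.957, impact vy=-4.832
  bounce: vy ← 0.6·4.832 = 2.899

1 2.458 9.007 21.460
2 1.611 3.243 35.521
3 0.966 1.167 43.957
final: 43.957 2.899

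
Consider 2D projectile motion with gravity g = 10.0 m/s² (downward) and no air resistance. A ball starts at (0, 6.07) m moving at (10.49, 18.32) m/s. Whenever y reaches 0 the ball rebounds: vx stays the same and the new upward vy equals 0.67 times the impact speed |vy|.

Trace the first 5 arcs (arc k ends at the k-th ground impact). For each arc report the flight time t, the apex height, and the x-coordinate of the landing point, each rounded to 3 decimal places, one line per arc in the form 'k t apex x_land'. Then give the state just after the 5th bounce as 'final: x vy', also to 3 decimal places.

Arc 1: start y=6.070, vy=18.320 → t=3.970, apex=22.851, x_land=41.643, impact vy=-21.378
  bounce: vy ← 0.67·21.378 = 14.323
Arc 2: start y=0.000, vy=14.323 → t=2.865, apex=10.258, x_land=71.694, impact vy=-14.323
  bounce: vy ← 0.67·14.323 = 9.597
Arc 3: start y=0.000, vy=9.597 → t=1.919, apex=4.605, x_land=91.827, impact vy=-9.597
  bounce: vy ← 0.67·9.597 = 6.430
Arc 4: start y=0.000, vy=6.430 → t=1.286, apex=2.067, x_land=105.317, impact vy=-6.430
  bounce: vy ← 0.67·6.430 = 4.308
Arc 5: start y=0.000, vy=4.308 → t=0.862, apex=0.928, x_land=114.355, impact vy=-4.308
  bounce: vy ← 0.67·4.308 = 2.886

1 3.970 22.851 41.643
2 2.865 10.258 71.694
3 1.919 4.605 91.827
4 1.286 2.067 105.317
5 0.862 0.928 114.355
final: 114.355 2.886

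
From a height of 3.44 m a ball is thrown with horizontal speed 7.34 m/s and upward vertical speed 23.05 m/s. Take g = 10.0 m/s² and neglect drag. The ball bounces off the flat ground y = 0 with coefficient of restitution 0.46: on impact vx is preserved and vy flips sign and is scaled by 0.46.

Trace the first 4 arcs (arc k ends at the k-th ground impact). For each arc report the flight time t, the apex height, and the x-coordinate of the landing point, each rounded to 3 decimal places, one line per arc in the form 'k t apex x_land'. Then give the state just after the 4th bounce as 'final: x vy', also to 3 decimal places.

Arc 1: start y=3.440, vy=23.050 → t=4.755, apex=30.005, x_land=34.899, impact vy=-24.497
  bounce: vy ← 0.46·24.497 = 11.269
Arc 2: start y=0.000, vy=11.269 → t=2.254, apex=6.349, x_land=51.442, impact vy=-11.269
  bounce: vy ← 0.46·11.269 = 5.184
Arc 3: start y=0.000, vy=5.184 → t=1.037, apex=1.343, x_land=59.051, impact vy=-5.184
  bounce: vy ← 0.46·5.184 = 2.384
Arc 4: start y=0.000, vy=2.384 → t=0.477, apex=0.284, x_land=62.552, impact vy=-2.384
  bounce: vy ← 0.46·2.384 = 1.097

1 4.755 30.005 34.899
2 2.254 6.349 51.442
3 1.037 1.343 59.051
4 0.477 0.284 62.552
final: 62.552 1.097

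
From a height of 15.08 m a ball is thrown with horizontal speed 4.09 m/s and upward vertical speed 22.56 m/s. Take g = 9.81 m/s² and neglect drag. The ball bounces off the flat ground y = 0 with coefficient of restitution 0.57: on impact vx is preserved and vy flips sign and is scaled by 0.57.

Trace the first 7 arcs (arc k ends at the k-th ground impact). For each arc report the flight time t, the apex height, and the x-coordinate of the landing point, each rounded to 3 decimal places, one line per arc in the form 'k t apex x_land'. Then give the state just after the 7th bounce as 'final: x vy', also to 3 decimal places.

1 5.192 41.021 21.234
2 3.297 13.328 34.717
3 1.879 4.330 42.403
4 1.071 1.407 46.784
5 0.611 0.457 49.281
6 0.348 0.149 50.704
7 0.198 0.048 51.516
final: 51.516 0.555

Arc 1: start y=15.080, vy=22.560 → t=5.192, apex=41.021, x_land=21.234, impact vy=-28.369
  bounce: vy ← 0.57·28.369 = 16.171
Arc 2: start y=0.000, vy=16.171 → t=3.297, apex=13.328, x_land=34.717, impact vy=-16.171
  bounce: vy ← 0.57·16.171 = 9.217
Arc 3: start y=0.000, vy=9.217 → t=1.879, apex=4.330, x_land=42.403, impact vy=-9.217
  bounce: vy ← 0.57·9.217 = 5.254
Arc 4: start y=0.000, vy=5.254 → t=1.071, apex=1.407, x_land=46.784, impact vy=-5.254
  bounce: vy ← 0.57·5.254 = 2.995
Arc 5: start y=0.000, vy=2.995 → t=0.611, apex=0.457, x_land=49.281, impact vy=-2.995
  bounce: vy ← 0.57·2.995 = 1.707
Arc 6: start y=0.000, vy=1.707 → t=0.348, apex=0.149, x_land=50.704, impact vy=-1.707
  bounce: vy ← 0.57·1.707 = 0.973
Arc 7: start y=0.000, vy=0.973 → t=0.198, apex=0.048, x_land=51.516, impact vy=-0.973
  bounce: vy ← 0.57·0.973 = 0.555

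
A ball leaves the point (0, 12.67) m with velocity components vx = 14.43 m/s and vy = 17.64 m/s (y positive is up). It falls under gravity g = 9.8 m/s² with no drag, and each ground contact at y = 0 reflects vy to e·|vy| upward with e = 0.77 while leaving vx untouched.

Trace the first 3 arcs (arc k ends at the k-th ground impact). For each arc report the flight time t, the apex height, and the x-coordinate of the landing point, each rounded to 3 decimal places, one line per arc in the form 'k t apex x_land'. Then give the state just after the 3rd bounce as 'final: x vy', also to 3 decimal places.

Arc 1: start y=12.670, vy=17.640 → t=4.214, apex=28.546, x_land=60.803, impact vy=-23.654
  bounce: vy ← 0.77·23.654 = 18.213
Arc 2: start y=0.000, vy=18.213 → t=3.717, apex=16.925, x_land=114.440, impact vy=-18.213
  bounce: vy ← 0.77·18.213 = 14.024
Arc 3: start y=0.000, vy=14.024 → t=2.862, apex=10.035, x_land=155.740, impact vy=-14.024
  bounce: vy ← 0.77·14.024 = 10.799

1 4.214 28.546 60.803
2 3.717 16.925 114.440
3 2.862 10.035 155.740
final: 155.740 10.799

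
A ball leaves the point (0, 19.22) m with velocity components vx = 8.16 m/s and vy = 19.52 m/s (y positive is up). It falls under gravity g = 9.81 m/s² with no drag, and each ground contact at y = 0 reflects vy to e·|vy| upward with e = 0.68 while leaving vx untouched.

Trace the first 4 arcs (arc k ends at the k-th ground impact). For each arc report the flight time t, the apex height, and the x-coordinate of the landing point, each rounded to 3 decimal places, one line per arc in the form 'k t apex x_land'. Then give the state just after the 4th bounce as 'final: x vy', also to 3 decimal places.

1 4.797 38.641 39.140
2 3.817 17.867 70.288
3 2.596 8.262 91.469
4 1.765 3.820 105.871
final: 105.871 5.887

Arc 1: start y=19.220, vy=19.520 → t=4.797, apex=38.641, x_land=39.140, impact vy=-27.534
  bounce: vy ← 0.68·27.534 = 18.723
Arc 2: start y=0.000, vy=18.723 → t=3.817, apex=17.867, x_land=70.288, impact vy=-18.723
  bounce: vy ← 0.68·18.723 = 12.732
Arc 3: start y=0.000, vy=12.732 → t=2.596, apex=8.262, x_land=91.469, impact vy=-12.732
  bounce: vy ← 0.68·12.732 = 8.658
Arc 4: start y=0.000, vy=8.658 → t=1.765, apex=3.820, x_land=105.871, impact vy=-8.658
  bounce: vy ← 0.68·8.658 = 5.887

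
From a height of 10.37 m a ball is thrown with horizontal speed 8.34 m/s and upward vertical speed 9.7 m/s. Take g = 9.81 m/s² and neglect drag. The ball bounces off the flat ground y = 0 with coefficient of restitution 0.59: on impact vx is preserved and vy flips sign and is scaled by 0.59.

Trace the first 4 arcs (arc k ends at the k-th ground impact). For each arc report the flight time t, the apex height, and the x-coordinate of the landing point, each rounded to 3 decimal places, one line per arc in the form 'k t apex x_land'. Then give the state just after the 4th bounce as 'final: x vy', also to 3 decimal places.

Arc 1: start y=10.370, vy=9.700 → t=2.747, apex=15.166, x_land=22.911, impact vy=-17.250
  bounce: vy ← 0.59·17.250 = 10.177
Arc 2: start y=0.000, vy=10.177 → t=2.075, apex=5.279, x_land=40.216, impact vy=-10.177
  bounce: vy ← 0.59·10.177 = 6.005
Arc 3: start y=0.000, vy=6.005 → t=1.224, apex=1.838, x_land=50.425, impact vy=-6.005
  bounce: vy ← 0.59·6.005 = 3.543
Arc 4: start y=0.000, vy=3.543 → t=0.722, apex=0.640, x_land=56.449, impact vy=-3.543
  bounce: vy ← 0.59·3.543 = 2.090

1 2.747 15.166 22.911
2 2.075 5.279 40.216
3 1.224 1.838 50.425
4 0.722 0.640 56.449
final: 56.449 2.090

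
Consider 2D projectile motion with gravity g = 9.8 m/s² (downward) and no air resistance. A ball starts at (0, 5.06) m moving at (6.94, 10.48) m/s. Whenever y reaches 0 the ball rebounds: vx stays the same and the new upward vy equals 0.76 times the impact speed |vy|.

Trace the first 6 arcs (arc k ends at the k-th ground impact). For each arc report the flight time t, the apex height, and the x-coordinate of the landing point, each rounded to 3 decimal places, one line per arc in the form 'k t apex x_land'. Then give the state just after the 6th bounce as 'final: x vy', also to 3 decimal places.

Arc 1: start y=5.060, vy=10.480 → t=2.545, apex=10.664, x_land=17.660, impact vy=-14.457
  bounce: vy ← 0.76·14.457 = 10.987
Arc 2: start y=0.000, vy=10.987 → t=2.242, apex=6.159, x_land=33.221, impact vy=-10.987
  bounce: vy ← 0.76·10.987 = 8.350
Arc 3: start y=0.000, vy=8.350 → t=1.704, apex=3.558, x_land=45.048, impact vy=-8.350
  bounce: vy ← 0.76·8.350 = 6.346
Arc 4: start y=0.000, vy=6.346 → t=1.295, apex=2.055, x_land=54.037, impact vy=-6.346
  bounce: vy ← 0.76·6.346 = 4.823
Arc 5: start y=0.000, vy=4.823 → t=0.984, apex=1.187, x_land=60.868, impact vy=-4.823
  bounce: vy ← 0.76·4.823 = 3.666
Arc 6: start y=0.000, vy=3.666 → t=0.748, apex=0.686, x_land=66.059, impact vy=-3.666
  bounce: vy ← 0.76·3.666 = 2.786

1 2.545 10.664 17.660
2 2.242 6.159 33.221
3 1.704 3.558 45.048
4 1.295 2.055 54.037
5 0.984 1.187 60.868
6 0.748 0.686 66.059
final: 66.059 2.786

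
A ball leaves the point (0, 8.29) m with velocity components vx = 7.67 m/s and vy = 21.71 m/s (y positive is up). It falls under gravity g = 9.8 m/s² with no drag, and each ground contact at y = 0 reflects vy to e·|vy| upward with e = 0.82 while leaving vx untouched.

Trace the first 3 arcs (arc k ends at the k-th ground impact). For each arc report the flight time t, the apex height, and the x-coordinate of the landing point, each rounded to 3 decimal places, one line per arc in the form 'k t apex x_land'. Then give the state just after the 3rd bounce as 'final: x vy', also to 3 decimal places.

1 4.784 32.337 36.695
2 4.213 21.743 69.009
3 3.455 14.620 95.507
final: 95.507 13.881

Arc 1: start y=8.290, vy=21.710 → t=4.784, apex=32.337, x_land=36.695, impact vy=-25.176
  bounce: vy ← 0.82·25.176 = 20.644
Arc 2: start y=0.000, vy=20.644 → t=4.213, apex=21.743, x_land=69.009, impact vy=-20.644
  bounce: vy ← 0.82·20.644 = 16.928
Arc 3: start y=0.000, vy=16.928 → t=3.455, apex=14.620, x_land=95.507, impact vy=-16.928
  bounce: vy ← 0.82·16.928 = 13.881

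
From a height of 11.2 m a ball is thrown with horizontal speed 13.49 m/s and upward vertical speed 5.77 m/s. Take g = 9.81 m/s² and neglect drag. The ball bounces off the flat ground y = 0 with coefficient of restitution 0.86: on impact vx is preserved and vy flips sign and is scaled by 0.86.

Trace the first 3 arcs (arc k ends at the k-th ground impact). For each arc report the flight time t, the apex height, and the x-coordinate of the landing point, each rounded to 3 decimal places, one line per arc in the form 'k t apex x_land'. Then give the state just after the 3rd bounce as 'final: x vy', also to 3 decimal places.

1 2.210 12.897 29.809
2 2.789 9.539 67.433
3 2.399 7.055 99.789
final: 99.789 10.118

Arc 1: start y=11.200, vy=5.770 → t=2.210, apex=12.897, x_land=29.809, impact vy=-15.907
  bounce: vy ← 0.86·15.907 = 13.680
Arc 2: start y=0.000, vy=13.680 → t=2.789, apex=9.539, x_land=67.433, impact vy=-13.680
  bounce: vy ← 0.86·13.680 = 11.765
Arc 3: start y=0.000, vy=11.765 → t=2.399, apex=7.055, x_land=99.789, impact vy=-11.765
  bounce: vy ← 0.86·11.765 = 10.118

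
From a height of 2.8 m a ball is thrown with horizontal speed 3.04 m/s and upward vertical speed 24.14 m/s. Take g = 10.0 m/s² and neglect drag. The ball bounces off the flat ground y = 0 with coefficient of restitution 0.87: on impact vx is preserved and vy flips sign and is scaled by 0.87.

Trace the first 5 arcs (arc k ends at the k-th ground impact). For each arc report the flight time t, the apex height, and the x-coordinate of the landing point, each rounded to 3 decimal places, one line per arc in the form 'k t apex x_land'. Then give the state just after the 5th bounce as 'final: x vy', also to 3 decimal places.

Arc 1: start y=2.800, vy=24.140 → t=4.941, apex=31.937, x_land=15.022, impact vy=-25.273
  bounce: vy ← 0.87·25.273 = 21.988
Arc 2: start y=0.000, vy=21.988 → t=4.398, apex=24.173, x_land=28.390, impact vy=-21.988
  bounce: vy ← 0.87·21.988 = 19.129
Arc 3: start y=0.000, vy=19.129 → t=3.826, apex=18.297, x_land=40.021, impact vy=-19.129
  bounce: vy ← 0.87·19.129 = 16.643
Arc 4: start y=0.000, vy=16.643 → t=3.329, apex=13.849, x_land=50.140, impact vy=-16.643
  bounce: vy ← 0.87·16.643 = 14.479
Arc 5: start y=0.000, vy=14.479 → t=2.896, apex=10.482, x_land=58.943, impact vy=-14.479
  bounce: vy ← 0.87·14.479 = 12.597

1 4.941 31.937 15.022
2 4.398 24.173 28.390
3 3.826 18.297 40.021
4 3.329 13.849 50.140
5 2.896 10.482 58.943
final: 58.943 12.597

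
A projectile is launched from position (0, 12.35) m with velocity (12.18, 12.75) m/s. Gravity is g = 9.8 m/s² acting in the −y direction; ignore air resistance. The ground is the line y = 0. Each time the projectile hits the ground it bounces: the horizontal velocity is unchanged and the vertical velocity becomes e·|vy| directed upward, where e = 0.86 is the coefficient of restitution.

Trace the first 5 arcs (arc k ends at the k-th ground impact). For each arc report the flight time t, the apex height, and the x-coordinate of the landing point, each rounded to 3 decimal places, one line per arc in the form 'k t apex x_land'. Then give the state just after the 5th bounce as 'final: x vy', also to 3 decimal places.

1 3.354 20.644 40.847
2 3.530 15.268 83.847
3 3.036 11.292 120.828
4 2.611 8.352 152.631
5 2.246 6.177 179.982
final: 179.982 9.463

Arc 1: start y=12.350, vy=12.750 → t=3.354, apex=20.644, x_land=40.847, impact vy=-20.115
  bounce: vy ← 0.86·20.115 = 17.299
Arc 2: start y=0.000, vy=17.299 → t=3.530, apex=15.268, x_land=83.847, impact vy=-17.299
  bounce: vy ← 0.86·17.299 = 14.877
Arc 3: start y=0.000, vy=14.877 → t=3.036, apex=11.292, x_land=120.828, impact vy=-14.877
  bounce: vy ← 0.86·14.877 = 12.794
Arc 4: start y=0.000, vy=12.794 → t=2.611, apex=8.352, x_land=152.631, impact vy=-12.794
  bounce: vy ← 0.86·12.794 = 11.003
Arc 5: start y=0.000, vy=11.003 → t=2.246, apex=6.177, x_land=179.982, impact vy=-11.003
  bounce: vy ← 0.86·11.003 = 9.463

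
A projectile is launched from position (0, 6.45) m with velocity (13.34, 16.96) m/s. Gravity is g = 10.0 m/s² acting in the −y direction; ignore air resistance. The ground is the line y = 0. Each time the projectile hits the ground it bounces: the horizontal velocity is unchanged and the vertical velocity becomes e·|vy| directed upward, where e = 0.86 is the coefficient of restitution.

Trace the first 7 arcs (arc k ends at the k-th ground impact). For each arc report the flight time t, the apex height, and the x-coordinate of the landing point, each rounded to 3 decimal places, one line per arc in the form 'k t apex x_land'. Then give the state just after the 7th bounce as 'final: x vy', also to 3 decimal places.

Arc 1: start y=6.450, vy=16.960 → t=3.737, apex=20.832, x_land=49.854, impact vy=-20.412
  bounce: vy ← 0.86·20.412 = 17.554
Arc 2: start y=0.000, vy=17.554 → t=3.511, apex=15.407, x_land=96.688, impact vy=-17.554
  bounce: vy ← 0.86·17.554 = 15.097
Arc 3: start y=0.000, vy=15.097 → t=3.019, apex=11.395, x_land=136.966, impact vy=-15.097
  bounce: vy ← 0.86·15.097 = 12.983
Arc 4: start y=0.000, vy=12.983 → t=2.597, apex=8.428, x_land=171.605, impact vy=-12.983
  bounce: vy ← 0.86·12.983 = 11.165
Arc 5: start y=0.000, vy=11.165 → t=2.233, apex=6.233, x_land=201.394, impact vy=-11.165
  bounce: vy ← 0.86·11.165 = 9.602
Arc 6: start y=0.000, vy=9.602 → t=1.920, apex=4.610, x_land=227.013, impact vy=-9.602
  bounce: vy ← 0.86·9.602 = 8.258
Arc 7: start y=0.000, vy=8.258 → t=1.652, apex=3.410, x_land=249.045, impact vy=-8.258
  bounce: vy ← 0.86·8.258 = 7.102

1 3.737 20.832 49.854
2 3.511 15.407 96.688
3 3.019 11.395 136.966
4 2.597 8.428 171.605
5 2.233 6.233 201.394
6 1.920 4.610 227.013
7 1.652 3.410 249.045
final: 249.045 7.102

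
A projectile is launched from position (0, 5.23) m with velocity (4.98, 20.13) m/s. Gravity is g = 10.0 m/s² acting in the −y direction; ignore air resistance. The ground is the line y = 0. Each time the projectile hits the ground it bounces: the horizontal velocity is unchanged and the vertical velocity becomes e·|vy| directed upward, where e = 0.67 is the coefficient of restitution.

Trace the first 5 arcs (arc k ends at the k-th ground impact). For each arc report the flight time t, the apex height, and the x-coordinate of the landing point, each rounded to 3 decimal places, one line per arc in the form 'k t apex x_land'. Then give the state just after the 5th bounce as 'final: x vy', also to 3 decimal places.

1 4.271 25.491 21.269
2 3.026 11.443 36.337
3 2.027 5.137 46.432
4 1.358 2.306 53.196
5 0.910 1.035 57.727
final: 57.727 3.048

Arc 1: start y=5.230, vy=20.130 → t=4.271, apex=25.491, x_land=21.269, impact vy=-22.579
  bounce: vy ← 0.67·22.579 = 15.128
Arc 2: start y=0.000, vy=15.128 → t=3.026, apex=11.443, x_land=36.337, impact vy=-15.128
  bounce: vy ← 0.67·15.128 = 10.136
Arc 3: start y=0.000, vy=10.136 → t=2.027, apex=5.137, x_land=46.432, impact vy=-10.136
  bounce: vy ← 0.67·10.136 = 6.791
Arc 4: start y=0.000, vy=6.791 → t=1.358, apex=2.306, x_land=53.196, impact vy=-6.791
  bounce: vy ← 0.67·6.791 = 4.550
Arc 5: start y=0.000, vy=4.550 → t=0.910, apex=1.035, x_land=57.727, impact vy=-4.550
  bounce: vy ← 0.67·4.550 = 3.048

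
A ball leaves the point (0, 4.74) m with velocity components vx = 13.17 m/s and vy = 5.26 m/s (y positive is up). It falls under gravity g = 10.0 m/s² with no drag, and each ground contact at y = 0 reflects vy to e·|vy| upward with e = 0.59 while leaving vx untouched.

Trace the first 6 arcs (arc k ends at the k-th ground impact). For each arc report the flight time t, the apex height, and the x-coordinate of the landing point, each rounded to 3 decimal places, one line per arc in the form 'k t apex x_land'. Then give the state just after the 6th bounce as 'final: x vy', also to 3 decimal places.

1 1.633 6.123 21.502
2 1.306 2.132 38.700
3 0.770 0.742 48.847
4 0.455 0.258 54.833
5 0.268 0.090 58.366
6 0.158 0.031 60.450
final: 60.450 0.467

Arc 1: start y=4.740, vy=5.260 → t=1.633, apex=6.123, x_land=21.502, impact vy=-11.067
  bounce: vy ← 0.59·11.067 = 6.529
Arc 2: start y=0.000, vy=6.529 → t=1.306, apex=2.132, x_land=38.700, impact vy=-6.529
  bounce: vy ← 0.59·6.529 = 3.852
Arc 3: start y=0.000, vy=3.852 → t=0.770, apex=0.742, x_land=48.847, impact vy=-3.852
  bounce: vy ← 0.59·3.852 = 2.273
Arc 4: start y=0.000, vy=2.273 → t=0.455, apex=0.258, x_land=54.833, impact vy=-2.273
  bounce: vy ← 0.59·2.273 = 1.341
Arc 5: start y=0.000, vy=1.341 → t=0.268, apex=0.090, x_land=58.366, impact vy=-1.341
  bounce: vy ← 0.59·1.341 = 0.791
Arc 6: start y=0.000, vy=0.791 → t=0.158, apex=0.031, x_land=60.450, impact vy=-0.791
  bounce: vy ← 0.59·0.791 = 0.467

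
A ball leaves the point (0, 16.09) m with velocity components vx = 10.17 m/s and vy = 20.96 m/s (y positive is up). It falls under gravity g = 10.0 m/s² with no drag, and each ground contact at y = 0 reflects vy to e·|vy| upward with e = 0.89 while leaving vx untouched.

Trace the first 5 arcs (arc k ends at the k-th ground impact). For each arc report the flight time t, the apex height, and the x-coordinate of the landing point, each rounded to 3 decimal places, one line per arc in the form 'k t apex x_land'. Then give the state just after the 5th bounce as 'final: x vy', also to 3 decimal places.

1 4.855 38.056 49.374
2 4.911 30.144 99.316
3 4.371 23.877 143.765
4 3.890 18.913 183.324
5 3.462 14.981 218.532
final: 218.532 15.406

Arc 1: start y=16.090, vy=20.960 → t=4.855, apex=38.056, x_land=49.374, impact vy=-27.588
  bounce: vy ← 0.89·27.588 = 24.554
Arc 2: start y=0.000, vy=24.554 → t=4.911, apex=30.144, x_land=99.316, impact vy=-24.554
  bounce: vy ← 0.89·24.554 = 21.853
Arc 3: start y=0.000, vy=21.853 → t=4.371, apex=23.877, x_land=143.765, impact vy=-21.853
  bounce: vy ← 0.89·21.853 = 19.449
Arc 4: start y=0.000, vy=19.449 → t=3.890, apex=18.913, x_land=183.324, impact vy=-19.449
  bounce: vy ← 0.89·19.449 = 17.310
Arc 5: start y=0.000, vy=17.310 → t=3.462, apex=14.981, x_land=218.532, impact vy=-17.310
  bounce: vy ← 0.89·17.310 = 15.406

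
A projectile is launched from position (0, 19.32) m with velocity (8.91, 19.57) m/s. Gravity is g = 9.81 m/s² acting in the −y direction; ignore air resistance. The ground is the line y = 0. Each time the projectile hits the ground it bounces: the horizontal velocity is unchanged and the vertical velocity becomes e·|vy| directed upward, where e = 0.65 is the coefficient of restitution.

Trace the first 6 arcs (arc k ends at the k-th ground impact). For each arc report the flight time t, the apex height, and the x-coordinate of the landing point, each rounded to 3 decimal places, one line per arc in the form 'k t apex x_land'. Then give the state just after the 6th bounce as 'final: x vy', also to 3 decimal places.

1 4.809 38.840 42.847
2 3.658 16.410 75.441
3 2.378 6.933 96.628
4 1.546 2.929 110.399
5 1.005 1.238 119.350
6 0.653 0.523 125.168
final: 125.168 2.082

Arc 1: start y=19.320, vy=19.570 → t=4.809, apex=38.840, x_land=42.847, impact vy=-27.605
  bounce: vy ← 0.65·27.605 = 17.943
Arc 2: start y=0.000, vy=17.943 → t=3.658, apex=16.410, x_land=75.441, impact vy=-17.943
  bounce: vy ← 0.65·17.943 = 11.663
Arc 3: start y=0.000, vy=11.663 → t=2.378, apex=6.933, x_land=96.628, impact vy=-11.663
  bounce: vy ← 0.65·11.663 = 7.581
Arc 4: start y=0.000, vy=7.581 → t=1.546, apex=2.929, x_land=110.399, impact vy=-7.581
  bounce: vy ← 0.65·7.581 = 4.928
Arc 5: start y=0.000, vy=4.928 → t=1.005, apex=1.238, x_land=119.350, impact vy=-4.928
  bounce: vy ← 0.65·4.928 = 3.203
Arc 6: start y=0.000, vy=3.203 → t=0.653, apex=0.523, x_land=125.168, impact vy=-3.203
  bounce: vy ← 0.65·3.203 = 2.082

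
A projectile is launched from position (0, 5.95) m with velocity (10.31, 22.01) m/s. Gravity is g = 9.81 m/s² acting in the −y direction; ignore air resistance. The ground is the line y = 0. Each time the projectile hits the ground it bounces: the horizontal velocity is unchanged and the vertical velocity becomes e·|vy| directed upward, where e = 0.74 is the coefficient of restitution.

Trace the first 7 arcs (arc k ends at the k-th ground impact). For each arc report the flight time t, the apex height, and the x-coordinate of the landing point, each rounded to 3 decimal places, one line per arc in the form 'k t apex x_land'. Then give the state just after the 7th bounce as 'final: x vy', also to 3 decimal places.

1 4.743 30.641 48.900
2 3.699 16.779 87.038
3 2.737 9.188 115.260
4 2.026 5.031 136.144
5 1.499 2.755 151.598
6 1.109 1.509 163.034
7 0.821 0.826 171.497
final: 171.497 2.979

Arc 1: start y=5.950, vy=22.010 → t=4.743, apex=30.641, x_land=48.900, impact vy=-24.519
  bounce: vy ← 0.74·24.519 = 18.144
Arc 2: start y=0.000, vy=18.144 → t=3.699, apex=16.779, x_land=87.038, impact vy=-18.144
  bounce: vy ← 0.74·18.144 = 13.427
Arc 3: start y=0.000, vy=13.427 → t=2.737, apex=9.188, x_land=115.260, impact vy=-13.427
  bounce: vy ← 0.74·13.427 = 9.936
Arc 4: start y=0.000, vy=9.936 → t=2.026, apex=5.031, x_land=136.144, impact vy=-9.936
  bounce: vy ← 0.74·9.936 = 7.352
Arc 5: start y=0.000, vy=7.352 → t=1.499, apex=2.755, x_land=151.598, impact vy=-7.352
  bounce: vy ← 0.74·7.352 = 5.441
Arc 6: start y=0.000, vy=5.441 → t=1.109, apex=1.509, x_land=163.034, impact vy=-5.441
  bounce: vy ← 0.74·5.441 = 4.026
Arc 7: start y=0.000, vy=4.026 → t=0.821, apex=0.826, x_land=171.497, impact vy=-4.026
  bounce: vy ← 0.74·4.026 = 2.979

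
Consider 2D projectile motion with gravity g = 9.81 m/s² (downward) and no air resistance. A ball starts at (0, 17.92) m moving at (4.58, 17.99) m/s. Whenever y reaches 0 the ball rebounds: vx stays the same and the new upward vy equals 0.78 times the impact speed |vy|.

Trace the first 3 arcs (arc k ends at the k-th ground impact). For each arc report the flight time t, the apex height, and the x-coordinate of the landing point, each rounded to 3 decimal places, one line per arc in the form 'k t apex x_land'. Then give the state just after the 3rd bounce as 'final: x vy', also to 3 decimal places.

Arc 1: start y=17.920, vy=17.990 → t=4.483, apex=34.415, x_land=20.531, impact vy=-25.985
  bounce: vy ← 0.78·25.985 = 20.268
Arc 2: start y=0.000, vy=20.268 → t=4.132, apex=20.938, x_land=39.456, impact vy=-20.268
  bounce: vy ← 0.78·20.268 = 15.809
Arc 3: start y=0.000, vy=15.809 → t=3.223, apex=12.739, x_land=54.218, impact vy=-15.809
  bounce: vy ← 0.78·15.809 = 12.331

1 4.483 34.415 20.531
2 4.132 20.938 39.456
3 3.223 12.739 54.218
final: 54.218 12.331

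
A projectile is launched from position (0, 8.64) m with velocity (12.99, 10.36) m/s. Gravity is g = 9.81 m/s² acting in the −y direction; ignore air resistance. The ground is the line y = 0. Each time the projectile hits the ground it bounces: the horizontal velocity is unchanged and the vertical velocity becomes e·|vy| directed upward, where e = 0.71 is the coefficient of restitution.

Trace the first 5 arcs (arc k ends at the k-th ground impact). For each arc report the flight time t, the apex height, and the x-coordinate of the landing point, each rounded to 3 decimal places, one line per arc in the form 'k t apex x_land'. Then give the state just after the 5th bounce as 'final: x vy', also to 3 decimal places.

1 2.752 14.110 35.751
2 2.408 7.113 67.036
3 1.710 3.586 89.249
4 1.214 1.808 105.021
5 0.862 0.911 116.218
final: 116.218 3.002

Arc 1: start y=8.640, vy=10.360 → t=2.752, apex=14.110, x_land=35.751, impact vy=-16.639
  bounce: vy ← 0.71·16.639 = 11.813
Arc 2: start y=0.000, vy=11.813 → t=2.408, apex=7.113, x_land=67.036, impact vy=-11.813
  bounce: vy ← 0.71·11.813 = 8.388
Arc 3: start y=0.000, vy=8.388 → t=1.710, apex=3.586, x_land=89.249, impact vy=-8.388
  bounce: vy ← 0.71·8.388 = 5.955
Arc 4: start y=0.000, vy=5.955 → t=1.214, apex=1.808, x_land=105.021, impact vy=-5.955
  bounce: vy ← 0.71·5.955 = 4.228
Arc 5: start y=0.000, vy=4.228 → t=0.862, apex=0.911, x_land=116.218, impact vy=-4.228
  bounce: vy ← 0.71·4.228 = 3.002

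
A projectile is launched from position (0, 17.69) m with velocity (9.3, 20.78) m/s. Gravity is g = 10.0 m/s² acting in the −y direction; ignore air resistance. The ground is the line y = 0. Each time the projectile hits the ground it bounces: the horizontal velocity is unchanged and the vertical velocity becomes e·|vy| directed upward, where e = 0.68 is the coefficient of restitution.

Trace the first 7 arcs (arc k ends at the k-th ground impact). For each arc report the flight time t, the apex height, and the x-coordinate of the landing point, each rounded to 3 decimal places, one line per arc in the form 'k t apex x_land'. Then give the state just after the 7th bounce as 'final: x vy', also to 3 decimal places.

Arc 1: start y=17.690, vy=20.780 → t=4.881, apex=39.280, x_land=45.392, impact vy=-28.029
  bounce: vy ← 0.68·28.029 = 19.060
Arc 2: start y=0.000, vy=19.060 → t=3.812, apex=18.163, x_land=80.843, impact vy=-19.060
  bounce: vy ← 0.68·19.060 = 12.960
Arc 3: start y=0.000, vy=12.960 → t=2.592, apex=8.399, x_land=104.949, impact vy=-12.960
  bounce: vy ← 0.68·12.960 = 8.813
Arc 4: start y=0.000, vy=8.813 → t=1.763, apex=3.884, x_land=121.342, impact vy=-8.813
  bounce: vy ← 0.68·8.813 = 5.993
Arc 5: start y=0.000, vy=5.993 → t=1.199, apex=1.796, x_land=132.489, impact vy=-5.993
  bounce: vy ← 0.68·5.993 = 4.075
Arc 6: start y=0.000, vy=4.075 → t=0.815, apex=0.830, x_land=140.068, impact vy=-4.075
  bounce: vy ← 0.68·4.075 = 2.771
Arc 7: start y=0.000, vy=2.771 → t=0.554, apex=0.384, x_land=145.223, impact vy=-2.771
  bounce: vy ← 0.68·2.771 = 1.884

1 4.881 39.280 45.392
2 3.812 18.163 80.843
3 2.592 8.399 104.949
4 1.763 3.884 121.342
5 1.199 1.796 132.489
6 0.815 0.830 140.068
7 0.554 0.384 145.223
final: 145.223 1.884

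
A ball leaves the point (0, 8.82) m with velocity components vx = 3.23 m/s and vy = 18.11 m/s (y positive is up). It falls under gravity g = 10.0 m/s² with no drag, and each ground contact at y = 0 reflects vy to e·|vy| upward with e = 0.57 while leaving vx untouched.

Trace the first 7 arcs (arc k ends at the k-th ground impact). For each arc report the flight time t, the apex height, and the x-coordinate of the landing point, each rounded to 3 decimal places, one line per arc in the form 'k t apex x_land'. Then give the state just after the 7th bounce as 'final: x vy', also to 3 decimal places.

Arc 1: start y=8.820, vy=18.110 → t=4.057, apex=25.219, x_land=13.104, impact vy=-22.458
  bounce: vy ← 0.57·22.458 = 12.801
Arc 2: start y=0.000, vy=12.801 → t=2.560, apex=8.194, x_land=21.373, impact vy=-12.801
  bounce: vy ← 0.57·12.801 = 7.297
Arc 3: start y=0.000, vy=7.297 → t=1.459, apex=2.662, x_land=26.087, impact vy=-7.297
  bounce: vy ← 0.57·7.297 = 4.159
Arc 4: start y=0.000, vy=4.159 → t=0.832, apex=0.865, x_land=28.774, impact vy=-4.159
  bounce: vy ← 0.57·4.159 = 2.371
Arc 5: start y=0.000, vy=2.371 → t=0.474, apex=0.281, x_land=30.305, impact vy=-2.371
  bounce: vy ← 0.57·2.371 = 1.351
Arc 6: start y=0.000, vy=1.351 → t=0.270, apex=0.091, x_land=31.178, impact vy=-1.351
  bounce: vy ← 0.57·1.351 = 0.770
Arc 7: start y=0.000, vy=0.770 → t=0.154, apex=0.030, x_land=31.676, impact vy=-0.770
  bounce: vy ← 0.57·0.770 = 0.439

1 4.057 25.219 13.104
2 2.560 8.194 21.373
3 1.459 2.662 26.087
4 0.832 0.865 28.774
5 0.474 0.281 30.305
6 0.270 0.091 31.178
7 0.154 0.030 31.676
final: 31.676 0.439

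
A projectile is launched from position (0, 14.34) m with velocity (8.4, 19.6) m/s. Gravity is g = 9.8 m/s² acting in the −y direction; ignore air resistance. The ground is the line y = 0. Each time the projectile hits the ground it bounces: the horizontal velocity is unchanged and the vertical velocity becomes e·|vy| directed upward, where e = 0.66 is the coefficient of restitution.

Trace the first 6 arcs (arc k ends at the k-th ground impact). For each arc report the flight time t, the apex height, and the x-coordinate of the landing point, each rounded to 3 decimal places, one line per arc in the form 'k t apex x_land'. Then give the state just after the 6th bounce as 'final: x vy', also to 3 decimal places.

Arc 1: start y=14.340, vy=19.600 → t=4.632, apex=33.940, x_land=38.907, impact vy=-25.792
  bounce: vy ← 0.66·25.792 = 17.023
Arc 2: start y=0.000, vy=17.023 → t=3.474, apex=14.784, x_land=68.089, impact vy=-17.023
  bounce: vy ← 0.66·17.023 = 11.235
Arc 3: start y=0.000, vy=11.235 → t=2.293, apex=6.440, x_land=87.349, impact vy=-11.235
  bounce: vy ← 0.66·11.235 = 7.415
Arc 4: start y=0.000, vy=7.415 → t=1.513, apex=2.805, x_land=100.061, impact vy=-7.415
  bounce: vy ← 0.66·7.415 = 4.894
Arc 5: start y=0.000, vy=4.894 → t=0.999, apex=1.222, x_land=108.450, impact vy=-4.894
  bounce: vy ← 0.66·4.894 = 3.230
Arc 6: start y=0.000, vy=3.230 → t=0.659, apex=0.532, x_land=113.987, impact vy=-3.230
  bounce: vy ← 0.66·3.230 = 2.132

1 4.632 33.940 38.907
2 3.474 14.784 68.089
3 2.293 6.440 87.349
4 1.513 2.805 100.061
5 0.999 1.222 108.450
6 0.659 0.532 113.987
final: 113.987 2.132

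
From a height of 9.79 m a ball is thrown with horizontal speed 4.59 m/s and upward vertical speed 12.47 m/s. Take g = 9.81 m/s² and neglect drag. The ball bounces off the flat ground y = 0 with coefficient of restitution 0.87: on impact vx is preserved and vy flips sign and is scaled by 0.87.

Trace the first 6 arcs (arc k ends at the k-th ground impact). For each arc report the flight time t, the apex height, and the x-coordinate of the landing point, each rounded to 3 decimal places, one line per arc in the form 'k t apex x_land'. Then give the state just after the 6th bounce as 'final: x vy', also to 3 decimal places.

Arc 1: start y=9.790, vy=12.470 → t=3.172, apex=17.716, x_land=14.558, impact vy=-18.644
  bounce: vy ← 0.87·18.644 = 16.220
Arc 2: start y=0.000, vy=16.220 → t=3.307, apex=13.409, x_land=29.736, impact vy=-16.220
  bounce: vy ← 0.87·16.220 = 14.111
Arc 3: start y=0.000, vy=14.111 → t=2.877, apex=10.149, x_land=42.941, impact vy=-14.111
  bounce: vy ← 0.87·14.111 = 12.277
Arc 4: start y=0.000, vy=12.277 → t=2.503, apex=7.682, x_land=54.429, impact vy=-12.277
  bounce: vy ← 0.87·12.277 = 10.681
Arc 5: start y=0.000, vy=10.681 → t=2.178, apex=5.814, x_land=64.424, impact vy=-10.681
  bounce: vy ← 0.87·10.681 = 9.292
Arc 6: start y=0.000, vy=9.292 → t=1.894, apex=4.401, x_land=73.120, impact vy=-9.292
  bounce: vy ← 0.87·9.292 = 8.084

1 3.172 17.716 14.558
2 3.307 13.409 29.736
3 2.877 10.149 42.941
4 2.503 7.682 54.429
5 2.178 5.814 64.424
6 1.894 4.401 73.120
final: 73.120 8.084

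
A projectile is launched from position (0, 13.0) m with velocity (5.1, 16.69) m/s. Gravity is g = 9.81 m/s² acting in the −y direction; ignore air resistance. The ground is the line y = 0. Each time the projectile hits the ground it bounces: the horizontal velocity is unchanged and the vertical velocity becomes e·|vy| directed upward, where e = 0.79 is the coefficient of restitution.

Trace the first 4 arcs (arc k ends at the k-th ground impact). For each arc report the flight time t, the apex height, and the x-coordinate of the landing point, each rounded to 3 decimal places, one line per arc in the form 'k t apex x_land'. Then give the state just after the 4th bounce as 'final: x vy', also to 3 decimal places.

Arc 1: start y=13.000, vy=16.690 → t=4.056, apex=27.198, x_land=20.686, impact vy=-23.100
  bounce: vy ← 0.79·23.100 = 18.249
Arc 2: start y=0.000, vy=18.249 → t=3.721, apex=16.974, x_land=39.661, impact vy=-18.249
  bounce: vy ← 0.79·18.249 = 14.417
Arc 3: start y=0.000, vy=14.417 → t=2.939, apex=10.593, x_land=54.651, impact vy=-14.417
  bounce: vy ← 0.79·14.417 = 11.389
Arc 4: start y=0.000, vy=11.389 → t=2.322, apex=6.611, x_land=66.493, impact vy=-11.389
  bounce: vy ← 0.79·11.389 = 8.998

1 4.056 27.198 20.686
2 3.721 16.974 39.661
3 2.939 10.593 54.651
4 2.322 6.611 66.493
final: 66.493 8.998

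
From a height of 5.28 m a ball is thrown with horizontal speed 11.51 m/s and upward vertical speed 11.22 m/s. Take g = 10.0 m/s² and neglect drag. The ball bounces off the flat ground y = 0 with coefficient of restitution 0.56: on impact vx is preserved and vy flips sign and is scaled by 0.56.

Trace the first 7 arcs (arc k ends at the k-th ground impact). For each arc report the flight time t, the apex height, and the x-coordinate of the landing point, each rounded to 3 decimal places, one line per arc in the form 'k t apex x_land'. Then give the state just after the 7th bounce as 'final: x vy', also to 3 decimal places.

Arc 1: start y=5.280, vy=11.220 → t=2.643, apex=11.574, x_land=30.426, impact vy=-15.215
  bounce: vy ← 0.56·15.215 = 8.520
Arc 2: start y=0.000, vy=8.520 → t=1.704, apex=3.630, x_land=50.040, impact vy=-8.520
  bounce: vy ← 0.56·8.520 = 4.771
Arc 3: start y=0.000, vy=4.771 → t=0.954, apex=1.138, x_land=61.024, impact vy=-4.771
  bounce: vy ← 0.56·4.771 = 2.672
Arc 4: start y=0.000, vy=2.672 → t=0.534, apex=0.357, x_land=67.174, impact vy=-2.672
  bounce: vy ← 0.56·2.672 = 1.496
Arc 5: start y=0.000, vy=1.496 → t=0.299, apex=0.112, x_land=70.619, impact vy=-1.496
  bounce: vy ← 0.56·1.496 = 0.838
Arc 6: start y=0.000, vy=0.838 → t=0.168, apex=0.035, x_land=72.548, impact vy=-0.838
  bounce: vy ← 0.56·0.838 = 0.469
Arc 7: start y=0.000, vy=0.469 → t=0.094, apex=0.011, x_land=73.628, impact vy=-0.469
  bounce: vy ← 0.56·0.469 = 0.263

1 2.643 11.574 30.426
2 1.704 3.630 50.040
3 0.954 1.138 61.024
4 0.534 0.357 67.174
5 0.299 0.112 70.619
6 0.168 0.035 72.548
7 0.094 0.011 73.628
final: 73.628 0.263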